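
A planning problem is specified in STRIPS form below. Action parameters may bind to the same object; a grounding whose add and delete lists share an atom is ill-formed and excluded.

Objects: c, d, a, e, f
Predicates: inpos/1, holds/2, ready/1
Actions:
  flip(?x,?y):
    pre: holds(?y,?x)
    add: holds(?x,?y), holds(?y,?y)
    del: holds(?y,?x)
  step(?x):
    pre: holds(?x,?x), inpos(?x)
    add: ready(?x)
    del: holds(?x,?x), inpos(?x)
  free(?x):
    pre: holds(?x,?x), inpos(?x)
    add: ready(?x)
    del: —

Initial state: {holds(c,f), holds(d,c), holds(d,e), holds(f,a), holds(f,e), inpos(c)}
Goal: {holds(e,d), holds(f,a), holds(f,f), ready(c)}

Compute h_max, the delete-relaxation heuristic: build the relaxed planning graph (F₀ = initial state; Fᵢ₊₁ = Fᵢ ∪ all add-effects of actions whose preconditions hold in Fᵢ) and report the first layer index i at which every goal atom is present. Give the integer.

F0 = init (6 atoms)
F1 = F0 ∪ {holds(a,f), holds(c,c), holds(c,d), holds(d,d), holds(e,d), holds(e,f), holds(f,c), holds(f,f)}  (14 atoms)
F2 = F1 ∪ {holds(a,a), holds(e,e), ready(c)}  (17 atoms)
goal ⊆ F2  ⇒  h_max = 2

2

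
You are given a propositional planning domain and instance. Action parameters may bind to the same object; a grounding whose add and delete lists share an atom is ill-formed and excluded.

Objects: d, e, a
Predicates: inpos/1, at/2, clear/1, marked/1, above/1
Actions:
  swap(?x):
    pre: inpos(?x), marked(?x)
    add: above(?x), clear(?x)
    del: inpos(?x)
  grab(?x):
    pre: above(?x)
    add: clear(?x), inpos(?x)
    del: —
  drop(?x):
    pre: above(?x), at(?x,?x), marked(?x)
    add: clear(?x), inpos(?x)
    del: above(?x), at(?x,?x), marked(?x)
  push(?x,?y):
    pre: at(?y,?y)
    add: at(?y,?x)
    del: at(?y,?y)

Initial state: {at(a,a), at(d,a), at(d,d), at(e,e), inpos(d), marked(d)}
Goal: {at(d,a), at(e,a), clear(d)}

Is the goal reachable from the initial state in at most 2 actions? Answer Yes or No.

1. swap(d)  →  {above(d), at(a,a), at(d,a), at(d,d), at(e,e), clear(d), marked(d)}
2. push(a,e)  →  {above(d), at(a,a), at(d,a), at(d,d), at(e,a), clear(d), marked(d)}
optimal plan length = 2; 2 ≤ 2

Yes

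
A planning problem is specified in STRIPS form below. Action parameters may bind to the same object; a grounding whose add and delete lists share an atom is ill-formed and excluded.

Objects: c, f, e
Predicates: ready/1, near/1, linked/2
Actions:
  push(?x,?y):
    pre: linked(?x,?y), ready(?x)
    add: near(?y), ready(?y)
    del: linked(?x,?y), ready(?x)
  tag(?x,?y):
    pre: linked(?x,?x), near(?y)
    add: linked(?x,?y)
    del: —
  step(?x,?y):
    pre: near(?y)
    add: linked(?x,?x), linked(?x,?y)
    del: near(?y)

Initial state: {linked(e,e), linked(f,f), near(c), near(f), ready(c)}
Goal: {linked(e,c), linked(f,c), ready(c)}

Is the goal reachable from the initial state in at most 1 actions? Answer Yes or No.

1. tag(f,c)  →  {linked(e,e), linked(f,c), linked(f,f), near(c), near(f), ready(c)}
2. tag(e,c)  →  {linked(e,c), linked(e,e), linked(f,c), linked(f,f), near(c), near(f), ready(c)}
optimal plan length = 2; 2 > 1

No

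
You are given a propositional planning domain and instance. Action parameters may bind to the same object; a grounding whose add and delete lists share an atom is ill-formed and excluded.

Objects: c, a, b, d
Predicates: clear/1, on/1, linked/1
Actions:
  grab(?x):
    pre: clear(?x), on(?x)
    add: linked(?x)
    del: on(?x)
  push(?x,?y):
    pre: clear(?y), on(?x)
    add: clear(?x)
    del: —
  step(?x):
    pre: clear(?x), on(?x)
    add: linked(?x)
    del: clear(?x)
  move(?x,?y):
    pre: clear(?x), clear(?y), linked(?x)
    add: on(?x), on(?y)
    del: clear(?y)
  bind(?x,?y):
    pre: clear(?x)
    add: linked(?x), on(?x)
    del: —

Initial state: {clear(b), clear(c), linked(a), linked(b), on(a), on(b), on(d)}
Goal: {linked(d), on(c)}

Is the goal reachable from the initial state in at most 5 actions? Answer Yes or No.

1. push(d,c)  →  {clear(b), clear(c), clear(d), linked(a), linked(b), on(a), on(b), on(d)}
2. grab(d)  →  {clear(b), clear(c), clear(d), linked(a), linked(b), linked(d), on(a), on(b)}
3. move(b,c)  →  {clear(b), clear(d), linked(a), linked(b), linked(d), on(a), on(b), on(c)}
optimal plan length = 3; 3 ≤ 5

Yes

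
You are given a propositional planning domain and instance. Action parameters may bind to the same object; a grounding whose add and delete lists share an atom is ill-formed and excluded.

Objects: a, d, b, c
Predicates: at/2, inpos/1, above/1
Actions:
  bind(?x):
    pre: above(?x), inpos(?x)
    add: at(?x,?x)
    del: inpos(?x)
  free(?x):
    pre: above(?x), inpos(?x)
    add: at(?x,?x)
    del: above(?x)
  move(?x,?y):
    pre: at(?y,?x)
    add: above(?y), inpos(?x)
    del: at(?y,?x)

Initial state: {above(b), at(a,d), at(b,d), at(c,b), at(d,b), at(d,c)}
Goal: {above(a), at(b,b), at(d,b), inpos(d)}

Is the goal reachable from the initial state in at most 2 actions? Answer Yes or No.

No

1. move(d,a)  →  {above(a), above(b), at(b,d), at(c,b), at(d,b), at(d,c), inpos(d)}
2. move(b,c)  →  {above(a), above(b), above(c), at(b,d), at(d,b), at(d,c), inpos(b), inpos(d)}
3. bind(b)  →  {above(a), above(b), above(c), at(b,b), at(b,d), at(d,b), at(d,c), inpos(d)}
optimal plan length = 3; 3 > 2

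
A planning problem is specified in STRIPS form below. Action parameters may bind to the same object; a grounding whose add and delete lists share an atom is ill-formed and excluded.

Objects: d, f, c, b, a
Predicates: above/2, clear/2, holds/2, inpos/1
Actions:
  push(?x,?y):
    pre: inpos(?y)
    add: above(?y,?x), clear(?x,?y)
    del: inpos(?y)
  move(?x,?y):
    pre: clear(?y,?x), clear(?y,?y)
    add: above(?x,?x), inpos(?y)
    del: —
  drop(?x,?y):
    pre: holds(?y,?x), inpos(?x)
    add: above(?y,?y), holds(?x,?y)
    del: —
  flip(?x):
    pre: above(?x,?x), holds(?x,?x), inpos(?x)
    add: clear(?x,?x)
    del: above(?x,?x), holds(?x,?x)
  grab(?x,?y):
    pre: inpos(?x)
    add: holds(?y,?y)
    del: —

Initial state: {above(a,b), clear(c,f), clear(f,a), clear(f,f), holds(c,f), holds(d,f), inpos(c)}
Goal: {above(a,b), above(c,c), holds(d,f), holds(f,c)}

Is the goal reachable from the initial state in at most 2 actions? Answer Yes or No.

Yes

1. move(f,f)  →  {above(a,b), above(f,f), clear(c,f), clear(f,a), clear(f,f), holds(c,f), holds(d,f), inpos(c), inpos(f)}
2. drop(f,c)  →  {above(a,b), above(c,c), above(f,f), clear(c,f), clear(f,a), clear(f,f), holds(c,f), holds(d,f), holds(f,c), inpos(c), inpos(f)}
optimal plan length = 2; 2 ≤ 2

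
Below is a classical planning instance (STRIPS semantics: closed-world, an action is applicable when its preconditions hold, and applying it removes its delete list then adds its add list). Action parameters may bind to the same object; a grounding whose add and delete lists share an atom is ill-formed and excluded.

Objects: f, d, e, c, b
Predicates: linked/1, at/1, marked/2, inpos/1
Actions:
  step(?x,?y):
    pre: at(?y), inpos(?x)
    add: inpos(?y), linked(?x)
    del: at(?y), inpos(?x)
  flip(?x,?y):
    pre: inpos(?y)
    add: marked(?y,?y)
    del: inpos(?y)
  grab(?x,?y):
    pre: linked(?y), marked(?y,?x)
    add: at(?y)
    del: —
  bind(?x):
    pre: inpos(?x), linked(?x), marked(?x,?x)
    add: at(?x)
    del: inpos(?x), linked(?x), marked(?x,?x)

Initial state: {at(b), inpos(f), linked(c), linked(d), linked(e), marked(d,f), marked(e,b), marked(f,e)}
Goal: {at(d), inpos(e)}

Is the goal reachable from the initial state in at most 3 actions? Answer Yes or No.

Yes

1. grab(f,d)  →  {at(b), at(d), inpos(f), linked(c), linked(d), linked(e), marked(d,f), marked(e,b), marked(f,e)}
2. grab(b,e)  →  {at(b), at(d), at(e), inpos(f), linked(c), linked(d), linked(e), marked(d,f), marked(e,b), marked(f,e)}
3. step(f,e)  →  {at(b), at(d), inpos(e), linked(c), linked(d), linked(e), linked(f), marked(d,f), marked(e,b), marked(f,e)}
optimal plan length = 3; 3 ≤ 3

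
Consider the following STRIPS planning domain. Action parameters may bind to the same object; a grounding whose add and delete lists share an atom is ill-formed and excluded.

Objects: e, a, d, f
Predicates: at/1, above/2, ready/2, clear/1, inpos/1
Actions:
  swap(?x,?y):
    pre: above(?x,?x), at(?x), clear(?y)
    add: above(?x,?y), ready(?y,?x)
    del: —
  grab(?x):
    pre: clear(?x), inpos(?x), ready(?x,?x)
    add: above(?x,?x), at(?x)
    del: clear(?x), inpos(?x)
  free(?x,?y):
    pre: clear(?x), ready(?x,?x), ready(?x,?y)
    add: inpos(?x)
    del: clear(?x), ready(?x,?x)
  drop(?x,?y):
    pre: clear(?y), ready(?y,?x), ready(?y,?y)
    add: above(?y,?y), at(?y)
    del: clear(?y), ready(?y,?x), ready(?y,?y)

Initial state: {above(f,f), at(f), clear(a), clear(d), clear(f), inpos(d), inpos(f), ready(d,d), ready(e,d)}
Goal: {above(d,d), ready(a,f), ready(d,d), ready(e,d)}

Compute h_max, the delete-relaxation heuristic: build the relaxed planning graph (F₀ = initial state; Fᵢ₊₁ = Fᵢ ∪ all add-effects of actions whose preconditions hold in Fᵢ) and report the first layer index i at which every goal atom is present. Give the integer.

1

F0 = init (9 atoms)
F1 = F0 ∪ {above(d,d), above(f,a), above(f,d), at(d), ready(a,f), ready(d,f), ready(f,f)}  (16 atoms)
goal ⊆ F1  ⇒  h_max = 1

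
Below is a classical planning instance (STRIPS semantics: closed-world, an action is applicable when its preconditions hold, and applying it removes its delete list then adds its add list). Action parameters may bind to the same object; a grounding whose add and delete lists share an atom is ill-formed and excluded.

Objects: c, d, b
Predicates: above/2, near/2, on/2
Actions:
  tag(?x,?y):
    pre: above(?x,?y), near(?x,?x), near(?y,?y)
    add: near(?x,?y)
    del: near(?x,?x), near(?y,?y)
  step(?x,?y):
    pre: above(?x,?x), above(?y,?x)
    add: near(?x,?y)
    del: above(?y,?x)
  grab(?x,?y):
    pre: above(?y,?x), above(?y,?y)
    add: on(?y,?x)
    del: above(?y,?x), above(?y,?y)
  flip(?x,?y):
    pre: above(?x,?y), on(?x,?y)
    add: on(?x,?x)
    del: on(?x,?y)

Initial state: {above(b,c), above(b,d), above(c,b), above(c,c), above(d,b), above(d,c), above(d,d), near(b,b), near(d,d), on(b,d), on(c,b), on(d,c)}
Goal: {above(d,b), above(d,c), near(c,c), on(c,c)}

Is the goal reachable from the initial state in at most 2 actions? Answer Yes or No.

Yes

1. step(c,c)  →  {above(b,c), above(b,d), above(c,b), above(d,b), above(d,c), above(d,d), near(b,b), near(c,c), near(d,d), on(b,d), on(c,b), on(d,c)}
2. flip(c,b)  →  {above(b,c), above(b,d), above(c,b), above(d,b), above(d,c), above(d,d), near(b,b), near(c,c), near(d,d), on(b,d), on(c,c), on(d,c)}
optimal plan length = 2; 2 ≤ 2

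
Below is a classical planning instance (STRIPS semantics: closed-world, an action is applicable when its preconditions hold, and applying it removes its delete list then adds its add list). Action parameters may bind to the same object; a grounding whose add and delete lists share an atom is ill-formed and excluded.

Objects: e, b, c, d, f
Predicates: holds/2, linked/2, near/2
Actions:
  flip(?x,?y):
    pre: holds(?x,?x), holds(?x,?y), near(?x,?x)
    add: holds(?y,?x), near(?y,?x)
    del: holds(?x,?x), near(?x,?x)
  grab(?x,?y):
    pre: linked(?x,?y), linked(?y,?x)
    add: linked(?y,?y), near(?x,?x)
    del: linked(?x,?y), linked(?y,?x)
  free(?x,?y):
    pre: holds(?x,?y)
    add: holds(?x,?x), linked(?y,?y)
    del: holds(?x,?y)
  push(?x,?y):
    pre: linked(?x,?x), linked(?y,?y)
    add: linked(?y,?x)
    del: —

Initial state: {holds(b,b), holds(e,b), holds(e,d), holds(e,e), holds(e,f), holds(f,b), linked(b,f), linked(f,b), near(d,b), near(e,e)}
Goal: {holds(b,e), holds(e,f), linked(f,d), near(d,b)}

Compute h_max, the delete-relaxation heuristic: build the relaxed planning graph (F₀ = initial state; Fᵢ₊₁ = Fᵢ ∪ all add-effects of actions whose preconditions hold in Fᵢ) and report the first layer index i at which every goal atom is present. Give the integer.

F0 = init (10 atoms)
F1 = F0 ∪ {holds(b,e), holds(d,e), holds(f,e), holds(f,f), linked(b,b), linked(d,d), linked(f,f), near(b,b), near(b,e), near(d,e), near(f,e), near(f,f)}  (22 atoms)
F2 = F1 ∪ {holds(b,f), holds(d,d), linked(b,d), linked(d,b), linked(d,f), linked(e,e), linked(f,d), near(b,f), near(e,b), near(e,f)}  (32 atoms)
goal ⊆ F2  ⇒  h_max = 2

2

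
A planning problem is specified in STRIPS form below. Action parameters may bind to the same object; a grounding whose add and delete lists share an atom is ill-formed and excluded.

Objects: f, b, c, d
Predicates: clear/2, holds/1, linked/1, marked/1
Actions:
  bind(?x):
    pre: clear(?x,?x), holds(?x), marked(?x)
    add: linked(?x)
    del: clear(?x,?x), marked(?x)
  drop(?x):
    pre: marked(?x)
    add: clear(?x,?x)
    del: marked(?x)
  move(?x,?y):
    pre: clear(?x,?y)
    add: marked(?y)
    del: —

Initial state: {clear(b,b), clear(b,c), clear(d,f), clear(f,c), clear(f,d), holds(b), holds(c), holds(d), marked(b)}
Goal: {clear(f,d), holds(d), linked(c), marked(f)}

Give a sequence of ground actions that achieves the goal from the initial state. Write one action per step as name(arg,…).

1. move(f,c)  →  {clear(b,b), clear(b,c), clear(d,f), clear(f,c), clear(f,d), holds(b), holds(c), holds(d), marked(b), marked(c)}
2. drop(c)  →  {clear(b,b), clear(b,c), clear(c,c), clear(d,f), clear(f,c), clear(f,d), holds(b), holds(c), holds(d), marked(b)}
3. move(f,c)  →  {clear(b,b), clear(b,c), clear(c,c), clear(d,f), clear(f,c), clear(f,d), holds(b), holds(c), holds(d), marked(b), marked(c)}
4. bind(c)  →  {clear(b,b), clear(b,c), clear(d,f), clear(f,c), clear(f,d), holds(b), holds(c), holds(d), linked(c), marked(b)}
5. move(d,f)  →  {clear(b,b), clear(b,c), clear(d,f), clear(f,c), clear(f,d), holds(b), holds(c), holds(d), linked(c), marked(b), marked(f)}

move(f,c); drop(c); move(f,c); bind(c); move(d,f)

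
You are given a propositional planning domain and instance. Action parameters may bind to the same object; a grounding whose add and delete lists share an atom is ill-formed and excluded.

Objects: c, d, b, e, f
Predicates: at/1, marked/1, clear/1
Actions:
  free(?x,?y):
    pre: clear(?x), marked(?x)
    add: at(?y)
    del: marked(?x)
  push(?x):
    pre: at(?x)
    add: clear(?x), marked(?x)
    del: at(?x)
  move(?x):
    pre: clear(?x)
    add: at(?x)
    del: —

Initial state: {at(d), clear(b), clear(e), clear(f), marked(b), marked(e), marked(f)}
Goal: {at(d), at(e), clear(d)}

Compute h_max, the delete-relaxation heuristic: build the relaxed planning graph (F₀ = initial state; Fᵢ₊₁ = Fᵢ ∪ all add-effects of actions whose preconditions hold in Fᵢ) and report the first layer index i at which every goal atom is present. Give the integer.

1

F0 = init (7 atoms)
F1 = F0 ∪ {at(b), at(c), at(e), at(f), clear(d), marked(d)}  (13 atoms)
goal ⊆ F1  ⇒  h_max = 1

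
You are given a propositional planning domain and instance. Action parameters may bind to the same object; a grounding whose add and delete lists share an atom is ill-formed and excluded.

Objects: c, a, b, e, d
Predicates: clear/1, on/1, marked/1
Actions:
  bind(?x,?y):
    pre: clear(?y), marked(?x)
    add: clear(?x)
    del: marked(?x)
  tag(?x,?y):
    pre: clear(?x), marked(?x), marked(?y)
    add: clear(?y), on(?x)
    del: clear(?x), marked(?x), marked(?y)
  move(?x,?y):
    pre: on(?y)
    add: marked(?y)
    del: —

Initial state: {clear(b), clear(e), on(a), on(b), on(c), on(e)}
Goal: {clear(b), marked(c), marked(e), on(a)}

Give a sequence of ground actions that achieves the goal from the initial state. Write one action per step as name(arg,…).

1. move(c,c)  →  {clear(b), clear(e), marked(c), on(a), on(b), on(c), on(e)}
2. move(c,e)  →  {clear(b), clear(e), marked(c), marked(e), on(a), on(b), on(c), on(e)}

move(c,c); move(c,e)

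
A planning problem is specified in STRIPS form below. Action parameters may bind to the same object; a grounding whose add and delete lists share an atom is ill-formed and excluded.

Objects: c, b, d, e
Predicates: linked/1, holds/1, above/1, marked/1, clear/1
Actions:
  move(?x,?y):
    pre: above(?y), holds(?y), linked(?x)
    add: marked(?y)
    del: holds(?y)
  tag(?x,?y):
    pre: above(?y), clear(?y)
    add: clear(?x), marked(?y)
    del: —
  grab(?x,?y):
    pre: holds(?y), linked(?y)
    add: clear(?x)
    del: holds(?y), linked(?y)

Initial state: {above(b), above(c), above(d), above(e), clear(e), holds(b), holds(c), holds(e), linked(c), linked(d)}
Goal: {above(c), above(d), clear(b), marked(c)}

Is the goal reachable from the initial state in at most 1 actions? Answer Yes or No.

1. move(c,c)  →  {above(b), above(c), above(d), above(e), clear(e), holds(b), holds(e), linked(c), linked(d), marked(c)}
2. tag(b,e)  →  {above(b), above(c), above(d), above(e), clear(b), clear(e), holds(b), holds(e), linked(c), linked(d), marked(c), marked(e)}
optimal plan length = 2; 2 > 1

No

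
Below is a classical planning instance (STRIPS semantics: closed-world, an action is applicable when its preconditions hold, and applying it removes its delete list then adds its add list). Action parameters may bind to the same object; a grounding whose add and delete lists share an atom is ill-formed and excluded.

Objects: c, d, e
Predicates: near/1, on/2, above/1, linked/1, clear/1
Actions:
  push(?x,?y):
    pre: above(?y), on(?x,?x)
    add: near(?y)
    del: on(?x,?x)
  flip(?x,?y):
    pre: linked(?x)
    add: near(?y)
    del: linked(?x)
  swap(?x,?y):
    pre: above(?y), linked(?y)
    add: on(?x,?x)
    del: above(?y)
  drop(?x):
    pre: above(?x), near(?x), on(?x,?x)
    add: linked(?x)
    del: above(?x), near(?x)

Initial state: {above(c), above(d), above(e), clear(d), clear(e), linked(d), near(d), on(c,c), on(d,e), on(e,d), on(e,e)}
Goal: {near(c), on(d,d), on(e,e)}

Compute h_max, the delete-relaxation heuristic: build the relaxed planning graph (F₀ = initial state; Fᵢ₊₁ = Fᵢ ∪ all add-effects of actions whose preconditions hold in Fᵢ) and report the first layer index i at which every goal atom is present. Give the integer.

1

F0 = init (11 atoms)
F1 = F0 ∪ {near(c), near(e), on(d,d)}  (14 atoms)
goal ⊆ F1  ⇒  h_max = 1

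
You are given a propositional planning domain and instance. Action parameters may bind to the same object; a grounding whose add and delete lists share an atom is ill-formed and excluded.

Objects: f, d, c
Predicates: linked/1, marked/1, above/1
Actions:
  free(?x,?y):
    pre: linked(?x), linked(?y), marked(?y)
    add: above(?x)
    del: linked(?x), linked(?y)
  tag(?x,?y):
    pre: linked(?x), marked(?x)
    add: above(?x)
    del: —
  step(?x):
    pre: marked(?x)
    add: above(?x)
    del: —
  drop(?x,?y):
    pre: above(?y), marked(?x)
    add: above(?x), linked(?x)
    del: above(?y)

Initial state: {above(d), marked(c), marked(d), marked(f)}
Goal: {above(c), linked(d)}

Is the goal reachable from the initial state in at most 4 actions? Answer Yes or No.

Yes

1. step(f)  →  {above(d), above(f), marked(c), marked(d), marked(f)}
2. step(c)  →  {above(c), above(d), above(f), marked(c), marked(d), marked(f)}
3. drop(d,f)  →  {above(c), above(d), linked(d), marked(c), marked(d), marked(f)}
optimal plan length = 3; 3 ≤ 4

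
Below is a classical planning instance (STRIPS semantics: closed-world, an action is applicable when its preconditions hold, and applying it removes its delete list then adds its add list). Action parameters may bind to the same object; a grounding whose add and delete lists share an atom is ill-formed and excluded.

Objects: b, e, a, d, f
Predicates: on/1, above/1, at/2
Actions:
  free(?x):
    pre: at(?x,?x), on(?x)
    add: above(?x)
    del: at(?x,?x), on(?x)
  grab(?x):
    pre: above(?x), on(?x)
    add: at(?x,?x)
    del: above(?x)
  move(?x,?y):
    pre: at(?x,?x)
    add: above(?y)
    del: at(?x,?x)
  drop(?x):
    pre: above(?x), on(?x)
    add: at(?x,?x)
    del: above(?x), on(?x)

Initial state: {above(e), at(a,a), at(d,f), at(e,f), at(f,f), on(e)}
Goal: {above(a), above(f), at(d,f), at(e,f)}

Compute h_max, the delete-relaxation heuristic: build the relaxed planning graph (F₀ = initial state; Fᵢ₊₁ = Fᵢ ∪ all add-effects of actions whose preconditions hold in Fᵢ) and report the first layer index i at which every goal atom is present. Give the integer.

F0 = init (6 atoms)
F1 = F0 ∪ {above(a), above(b), above(d), above(f), at(e,e)}  (11 atoms)
goal ⊆ F1  ⇒  h_max = 1

1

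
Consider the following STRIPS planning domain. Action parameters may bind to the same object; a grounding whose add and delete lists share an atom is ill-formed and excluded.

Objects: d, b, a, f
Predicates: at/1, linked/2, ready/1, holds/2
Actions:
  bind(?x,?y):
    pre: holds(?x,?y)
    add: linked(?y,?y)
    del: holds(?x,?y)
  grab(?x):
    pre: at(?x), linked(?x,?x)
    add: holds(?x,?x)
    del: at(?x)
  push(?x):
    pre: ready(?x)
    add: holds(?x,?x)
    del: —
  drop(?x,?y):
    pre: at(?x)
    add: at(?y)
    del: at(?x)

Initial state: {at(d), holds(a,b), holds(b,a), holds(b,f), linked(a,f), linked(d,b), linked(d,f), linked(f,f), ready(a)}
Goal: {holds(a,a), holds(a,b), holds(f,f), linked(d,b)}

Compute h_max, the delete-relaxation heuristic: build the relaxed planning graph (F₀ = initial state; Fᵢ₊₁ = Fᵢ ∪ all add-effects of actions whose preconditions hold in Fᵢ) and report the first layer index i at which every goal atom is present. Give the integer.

2

F0 = init (9 atoms)
F1 = F0 ∪ {at(a), at(b), at(f), holds(a,a), linked(a,a), linked(b,b)}  (15 atoms)
F2 = F1 ∪ {holds(b,b), holds(f,f)}  (17 atoms)
goal ⊆ F2  ⇒  h_max = 2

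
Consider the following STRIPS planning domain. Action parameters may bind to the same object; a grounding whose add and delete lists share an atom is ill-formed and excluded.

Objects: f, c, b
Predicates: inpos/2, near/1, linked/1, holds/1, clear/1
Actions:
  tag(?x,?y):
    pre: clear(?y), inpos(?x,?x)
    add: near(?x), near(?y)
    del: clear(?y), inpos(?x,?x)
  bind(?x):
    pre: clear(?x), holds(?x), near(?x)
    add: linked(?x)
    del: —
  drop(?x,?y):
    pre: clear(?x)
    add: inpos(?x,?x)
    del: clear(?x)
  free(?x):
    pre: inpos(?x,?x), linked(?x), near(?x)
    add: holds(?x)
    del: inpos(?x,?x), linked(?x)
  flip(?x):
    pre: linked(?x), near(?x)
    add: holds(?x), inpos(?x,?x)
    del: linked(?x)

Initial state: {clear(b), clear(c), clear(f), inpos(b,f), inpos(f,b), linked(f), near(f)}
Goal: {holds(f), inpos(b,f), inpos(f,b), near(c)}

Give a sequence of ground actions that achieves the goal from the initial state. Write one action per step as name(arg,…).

1. flip(f)  →  {clear(b), clear(c), clear(f), holds(f), inpos(b,f), inpos(f,b), inpos(f,f), near(f)}
2. tag(f,c)  →  {clear(b), clear(f), holds(f), inpos(b,f), inpos(f,b), near(c), near(f)}

flip(f); tag(f,c)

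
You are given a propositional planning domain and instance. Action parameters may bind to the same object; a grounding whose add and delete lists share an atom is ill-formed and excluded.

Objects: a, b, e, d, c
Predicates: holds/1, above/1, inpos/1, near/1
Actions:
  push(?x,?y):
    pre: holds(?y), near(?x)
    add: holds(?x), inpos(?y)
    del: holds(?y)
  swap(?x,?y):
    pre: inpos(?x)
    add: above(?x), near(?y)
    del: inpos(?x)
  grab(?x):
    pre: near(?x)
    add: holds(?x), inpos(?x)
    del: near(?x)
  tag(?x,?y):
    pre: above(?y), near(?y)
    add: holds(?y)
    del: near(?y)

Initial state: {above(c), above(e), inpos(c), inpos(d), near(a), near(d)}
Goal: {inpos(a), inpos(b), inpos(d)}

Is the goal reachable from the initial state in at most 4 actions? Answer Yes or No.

Yes

1. swap(c,b)  →  {above(c), above(e), inpos(d), near(a), near(b), near(d)}
2. grab(a)  →  {above(c), above(e), holds(a), inpos(a), inpos(d), near(b), near(d)}
3. grab(b)  →  {above(c), above(e), holds(a), holds(b), inpos(a), inpos(b), inpos(d), near(d)}
optimal plan length = 3; 3 ≤ 4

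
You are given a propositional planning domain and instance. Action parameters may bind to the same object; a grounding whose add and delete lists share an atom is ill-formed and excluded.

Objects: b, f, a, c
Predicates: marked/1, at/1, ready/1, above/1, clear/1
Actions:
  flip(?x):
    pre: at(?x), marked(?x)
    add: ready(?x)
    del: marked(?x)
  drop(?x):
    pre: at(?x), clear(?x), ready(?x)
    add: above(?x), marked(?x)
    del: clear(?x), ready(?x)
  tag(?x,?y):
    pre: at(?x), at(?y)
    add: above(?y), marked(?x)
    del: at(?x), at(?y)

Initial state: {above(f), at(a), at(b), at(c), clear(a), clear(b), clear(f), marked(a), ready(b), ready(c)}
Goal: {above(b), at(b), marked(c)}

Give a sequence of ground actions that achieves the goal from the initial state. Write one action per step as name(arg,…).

1. drop(b)  →  {above(b), above(f), at(a), at(b), at(c), clear(a), clear(f), marked(a), marked(b), ready(c)}
2. tag(c,a)  →  {above(a), above(b), above(f), at(b), clear(a), clear(f), marked(a), marked(b), marked(c), ready(c)}

drop(b); tag(c,a)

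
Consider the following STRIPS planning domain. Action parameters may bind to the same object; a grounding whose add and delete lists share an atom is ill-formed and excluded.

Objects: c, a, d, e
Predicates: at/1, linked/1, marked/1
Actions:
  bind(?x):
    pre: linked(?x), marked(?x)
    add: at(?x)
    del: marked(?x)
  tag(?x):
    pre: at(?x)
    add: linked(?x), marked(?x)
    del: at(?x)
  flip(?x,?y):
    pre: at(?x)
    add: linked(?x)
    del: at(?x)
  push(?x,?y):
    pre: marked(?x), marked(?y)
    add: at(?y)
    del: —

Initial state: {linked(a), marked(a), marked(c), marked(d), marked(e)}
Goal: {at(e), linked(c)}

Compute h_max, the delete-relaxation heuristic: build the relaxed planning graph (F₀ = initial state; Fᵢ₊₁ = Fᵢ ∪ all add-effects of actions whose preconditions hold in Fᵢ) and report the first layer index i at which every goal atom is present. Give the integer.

F0 = init (5 atoms)
F1 = F0 ∪ {at(a), at(c), at(d), at(e)}  (9 atoms)
F2 = F1 ∪ {linked(c), linked(d), linked(e)}  (12 atoms)
goal ⊆ F2  ⇒  h_max = 2

2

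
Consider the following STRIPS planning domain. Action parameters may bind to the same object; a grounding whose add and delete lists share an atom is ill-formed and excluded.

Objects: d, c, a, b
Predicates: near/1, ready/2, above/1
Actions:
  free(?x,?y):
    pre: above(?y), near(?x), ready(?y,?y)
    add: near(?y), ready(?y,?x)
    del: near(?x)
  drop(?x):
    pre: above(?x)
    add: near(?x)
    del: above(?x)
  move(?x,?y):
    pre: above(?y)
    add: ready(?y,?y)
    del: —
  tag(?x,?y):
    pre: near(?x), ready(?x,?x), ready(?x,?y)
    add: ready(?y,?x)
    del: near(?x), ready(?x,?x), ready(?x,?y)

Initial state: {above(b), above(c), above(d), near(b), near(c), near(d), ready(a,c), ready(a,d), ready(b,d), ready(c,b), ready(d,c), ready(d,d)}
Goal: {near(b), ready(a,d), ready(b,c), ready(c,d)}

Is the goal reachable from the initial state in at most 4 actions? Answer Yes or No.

1. move(d,c)  →  {above(b), above(c), above(d), near(b), near(c), near(d), ready(a,c), ready(a,d), ready(b,d), ready(c,b), ready(c,c), ready(d,c), ready(d,d)}
2. free(d,c)  →  {above(b), above(c), above(d), near(b), near(c), ready(a,c), ready(a,d), ready(b,d), ready(c,b), ready(c,c), ready(c,d), ready(d,c), ready(d,d)}
3. tag(c,b)  →  {above(b), above(c), above(d), near(b), ready(a,c), ready(a,d), ready(b,c), ready(b,d), ready(c,d), ready(d,c), ready(d,d)}
optimal plan length = 3; 3 ≤ 4

Yes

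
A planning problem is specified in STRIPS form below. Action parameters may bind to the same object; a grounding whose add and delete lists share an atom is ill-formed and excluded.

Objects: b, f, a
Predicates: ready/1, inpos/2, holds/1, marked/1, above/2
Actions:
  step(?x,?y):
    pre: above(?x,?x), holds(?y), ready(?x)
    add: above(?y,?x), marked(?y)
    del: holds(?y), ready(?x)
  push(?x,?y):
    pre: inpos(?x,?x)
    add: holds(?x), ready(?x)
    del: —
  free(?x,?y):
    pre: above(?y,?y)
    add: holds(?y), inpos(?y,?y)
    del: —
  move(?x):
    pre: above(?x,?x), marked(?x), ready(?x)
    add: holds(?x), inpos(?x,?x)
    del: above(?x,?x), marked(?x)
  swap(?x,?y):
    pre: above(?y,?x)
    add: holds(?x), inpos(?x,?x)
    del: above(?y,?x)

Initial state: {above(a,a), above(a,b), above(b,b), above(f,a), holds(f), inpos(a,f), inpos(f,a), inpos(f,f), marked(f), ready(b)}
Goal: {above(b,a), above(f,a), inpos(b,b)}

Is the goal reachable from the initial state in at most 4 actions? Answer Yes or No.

1. free(b,b)  →  {above(a,a), above(a,b), above(b,b), above(f,a), holds(b), holds(f), inpos(a,f), inpos(b,b), inpos(f,a), inpos(f,f), marked(f), ready(b)}
2. free(b,a)  →  {above(a,a), above(a,b), above(b,b), above(f,a), holds(a), holds(b), holds(f), inpos(a,a), inpos(a,f), inpos(b,b), inpos(f,a), inpos(f,f), marked(f), ready(b)}
3. push(a,b)  →  {above(a,a), above(a,b), above(b,b), above(f,a), holds(a), holds(b), holds(f), inpos(a,a), inpos(a,f), inpos(b,b), inpos(f,a), inpos(f,f), marked(f), ready(a), ready(b)}
4. step(a,b)  →  {above(a,a), above(a,b), above(b,a), above(b,b), above(f,a), holds(a), holds(f), inpos(a,a), inpos(a,f), inpos(b,b), inpos(f,a), inpos(f,f), marked(b), marked(f), ready(b)}
optimal plan length = 4; 4 ≤ 4

Yes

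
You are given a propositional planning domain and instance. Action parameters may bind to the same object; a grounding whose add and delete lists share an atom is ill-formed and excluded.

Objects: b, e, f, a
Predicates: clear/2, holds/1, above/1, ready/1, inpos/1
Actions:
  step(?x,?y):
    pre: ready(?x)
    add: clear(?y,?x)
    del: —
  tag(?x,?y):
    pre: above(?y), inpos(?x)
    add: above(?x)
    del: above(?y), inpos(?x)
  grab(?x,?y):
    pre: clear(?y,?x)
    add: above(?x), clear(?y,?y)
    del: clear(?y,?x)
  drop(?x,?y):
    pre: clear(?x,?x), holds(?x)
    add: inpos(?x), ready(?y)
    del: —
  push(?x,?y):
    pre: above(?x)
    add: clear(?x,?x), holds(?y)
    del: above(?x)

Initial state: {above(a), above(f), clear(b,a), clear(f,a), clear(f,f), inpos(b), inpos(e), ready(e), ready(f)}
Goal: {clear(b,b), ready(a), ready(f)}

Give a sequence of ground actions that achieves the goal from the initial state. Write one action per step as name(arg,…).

tag(b,f); push(b,b); drop(b,a)

1. tag(b,f)  →  {above(a), above(b), clear(b,a), clear(f,a), clear(f,f), inpos(e), ready(e), ready(f)}
2. push(b,b)  →  {above(a), clear(b,a), clear(b,b), clear(f,a), clear(f,f), holds(b), inpos(e), ready(e), ready(f)}
3. drop(b,a)  →  {above(a), clear(b,a), clear(b,b), clear(f,a), clear(f,f), holds(b), inpos(b), inpos(e), ready(a), ready(e), ready(f)}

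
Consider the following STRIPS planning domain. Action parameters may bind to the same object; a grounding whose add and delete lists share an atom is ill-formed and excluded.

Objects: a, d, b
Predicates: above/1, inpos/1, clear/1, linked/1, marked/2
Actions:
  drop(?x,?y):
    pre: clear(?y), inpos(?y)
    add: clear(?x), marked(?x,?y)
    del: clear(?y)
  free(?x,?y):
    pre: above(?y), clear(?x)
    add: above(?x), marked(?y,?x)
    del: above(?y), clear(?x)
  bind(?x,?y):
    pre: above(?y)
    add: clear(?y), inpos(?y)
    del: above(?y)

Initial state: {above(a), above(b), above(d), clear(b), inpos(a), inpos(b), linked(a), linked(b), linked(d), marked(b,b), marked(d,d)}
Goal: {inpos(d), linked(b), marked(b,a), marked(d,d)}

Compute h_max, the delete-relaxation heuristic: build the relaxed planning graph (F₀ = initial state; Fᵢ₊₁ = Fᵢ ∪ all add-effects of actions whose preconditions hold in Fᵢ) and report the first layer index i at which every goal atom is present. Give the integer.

F0 = init (11 atoms)
F1 = F0 ∪ {clear(a), clear(d), inpos(d), marked(a,b), marked(d,b)}  (16 atoms)
F2 = F1 ∪ {marked(a,d), marked(b,a), marked(b,d), marked(d,a)}  (20 atoms)
goal ⊆ F2  ⇒  h_max = 2

2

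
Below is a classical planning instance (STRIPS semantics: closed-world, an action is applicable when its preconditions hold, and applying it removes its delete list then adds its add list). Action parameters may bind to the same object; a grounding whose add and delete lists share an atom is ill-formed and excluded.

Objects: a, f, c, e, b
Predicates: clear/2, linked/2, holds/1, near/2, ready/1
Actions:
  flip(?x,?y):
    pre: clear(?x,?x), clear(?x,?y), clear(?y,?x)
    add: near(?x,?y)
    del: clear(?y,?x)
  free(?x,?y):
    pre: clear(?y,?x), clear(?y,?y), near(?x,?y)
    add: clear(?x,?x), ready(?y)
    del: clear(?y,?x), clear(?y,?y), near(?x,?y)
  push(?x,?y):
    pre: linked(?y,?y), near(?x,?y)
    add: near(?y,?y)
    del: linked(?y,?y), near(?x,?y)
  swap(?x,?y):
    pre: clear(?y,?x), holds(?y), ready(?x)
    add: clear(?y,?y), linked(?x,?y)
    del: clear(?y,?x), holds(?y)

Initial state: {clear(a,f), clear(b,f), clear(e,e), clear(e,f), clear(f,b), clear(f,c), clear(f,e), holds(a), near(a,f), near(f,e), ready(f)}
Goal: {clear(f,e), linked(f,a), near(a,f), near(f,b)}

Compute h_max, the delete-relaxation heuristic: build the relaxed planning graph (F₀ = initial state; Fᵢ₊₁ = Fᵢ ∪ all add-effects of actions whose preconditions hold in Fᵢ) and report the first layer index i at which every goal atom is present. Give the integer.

2

F0 = init (11 atoms)
F1 = F0 ∪ {clear(a,a), clear(f,f), linked(f,a), near(e,e), near(e,f), ready(e)}  (17 atoms)
F2 = F1 ∪ {near(a,a), near(f,b), near(f,f)}  (20 atoms)
goal ⊆ F2  ⇒  h_max = 2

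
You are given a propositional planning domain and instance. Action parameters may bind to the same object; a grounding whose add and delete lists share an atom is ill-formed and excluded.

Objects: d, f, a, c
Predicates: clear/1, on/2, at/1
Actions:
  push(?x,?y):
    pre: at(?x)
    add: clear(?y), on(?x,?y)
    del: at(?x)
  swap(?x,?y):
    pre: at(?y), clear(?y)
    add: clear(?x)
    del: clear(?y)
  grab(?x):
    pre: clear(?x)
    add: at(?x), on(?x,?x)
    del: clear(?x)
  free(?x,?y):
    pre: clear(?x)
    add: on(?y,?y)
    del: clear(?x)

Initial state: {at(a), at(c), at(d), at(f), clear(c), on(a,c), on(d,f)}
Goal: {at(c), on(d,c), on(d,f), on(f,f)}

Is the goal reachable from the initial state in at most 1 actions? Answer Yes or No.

1. push(d,c)  →  {at(a), at(c), at(f), clear(c), on(a,c), on(d,c), on(d,f)}
2. push(f,f)  →  {at(a), at(c), clear(c), clear(f), on(a,c), on(d,c), on(d,f), on(f,f)}
optimal plan length = 2; 2 > 1

No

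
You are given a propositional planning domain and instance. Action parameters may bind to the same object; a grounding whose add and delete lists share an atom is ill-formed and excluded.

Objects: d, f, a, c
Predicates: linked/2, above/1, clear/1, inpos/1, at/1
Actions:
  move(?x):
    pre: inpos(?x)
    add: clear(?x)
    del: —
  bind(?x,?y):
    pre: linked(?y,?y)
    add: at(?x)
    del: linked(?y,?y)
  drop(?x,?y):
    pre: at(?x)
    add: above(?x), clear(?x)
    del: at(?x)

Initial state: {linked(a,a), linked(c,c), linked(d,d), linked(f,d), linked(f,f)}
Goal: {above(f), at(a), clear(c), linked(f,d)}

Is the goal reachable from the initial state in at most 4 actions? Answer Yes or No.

1. bind(f,d)  →  {at(f), linked(a,a), linked(c,c), linked(f,d), linked(f,f)}
2. bind(a,f)  →  {at(a), at(f), linked(a,a), linked(c,c), linked(f,d)}
3. bind(c,a)  →  {at(a), at(c), at(f), linked(c,c), linked(f,d)}
4. drop(f,d)  →  {above(f), at(a), at(c), clear(f), linked(c,c), linked(f,d)}
5. drop(c,d)  →  {above(c), above(f), at(a), clear(c), clear(f), linked(c,c), linked(f,d)}
optimal plan length = 5; 5 > 4

No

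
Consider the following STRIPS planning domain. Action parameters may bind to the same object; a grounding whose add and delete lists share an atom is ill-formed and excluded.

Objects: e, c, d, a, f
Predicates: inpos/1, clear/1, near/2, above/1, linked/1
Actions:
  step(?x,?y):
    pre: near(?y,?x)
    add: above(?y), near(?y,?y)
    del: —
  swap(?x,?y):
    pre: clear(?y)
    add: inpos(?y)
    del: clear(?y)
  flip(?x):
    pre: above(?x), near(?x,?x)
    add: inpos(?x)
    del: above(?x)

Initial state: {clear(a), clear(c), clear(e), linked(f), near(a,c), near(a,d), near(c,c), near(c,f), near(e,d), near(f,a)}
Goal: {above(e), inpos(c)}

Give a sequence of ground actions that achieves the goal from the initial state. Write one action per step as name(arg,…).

1. step(d,e)  →  {above(e), clear(a), clear(c), clear(e), linked(f), near(a,c), near(a,d), near(c,c), near(c,f), near(e,d), near(e,e), near(f,a)}
2. swap(e,c)  →  {above(e), clear(a), clear(e), inpos(c), linked(f), near(a,c), near(a,d), near(c,c), near(c,f), near(e,d), near(e,e), near(f,a)}

step(d,e); swap(e,c)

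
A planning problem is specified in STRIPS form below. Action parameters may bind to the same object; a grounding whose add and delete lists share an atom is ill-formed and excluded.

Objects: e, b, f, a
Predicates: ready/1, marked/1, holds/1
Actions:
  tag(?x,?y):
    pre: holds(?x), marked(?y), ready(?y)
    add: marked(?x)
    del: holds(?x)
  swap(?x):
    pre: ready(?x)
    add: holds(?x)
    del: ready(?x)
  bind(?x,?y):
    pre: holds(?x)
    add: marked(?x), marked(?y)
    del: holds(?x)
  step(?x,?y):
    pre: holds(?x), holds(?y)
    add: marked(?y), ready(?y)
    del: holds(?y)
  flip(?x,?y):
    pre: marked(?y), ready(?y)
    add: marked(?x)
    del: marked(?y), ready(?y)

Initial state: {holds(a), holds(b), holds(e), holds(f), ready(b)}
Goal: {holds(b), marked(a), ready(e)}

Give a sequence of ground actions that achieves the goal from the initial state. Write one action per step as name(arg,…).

bind(f,a); step(e,e)

1. bind(f,a)  →  {holds(a), holds(b), holds(e), marked(a), marked(f), ready(b)}
2. step(e,e)  →  {holds(a), holds(b), marked(a), marked(e), marked(f), ready(b), ready(e)}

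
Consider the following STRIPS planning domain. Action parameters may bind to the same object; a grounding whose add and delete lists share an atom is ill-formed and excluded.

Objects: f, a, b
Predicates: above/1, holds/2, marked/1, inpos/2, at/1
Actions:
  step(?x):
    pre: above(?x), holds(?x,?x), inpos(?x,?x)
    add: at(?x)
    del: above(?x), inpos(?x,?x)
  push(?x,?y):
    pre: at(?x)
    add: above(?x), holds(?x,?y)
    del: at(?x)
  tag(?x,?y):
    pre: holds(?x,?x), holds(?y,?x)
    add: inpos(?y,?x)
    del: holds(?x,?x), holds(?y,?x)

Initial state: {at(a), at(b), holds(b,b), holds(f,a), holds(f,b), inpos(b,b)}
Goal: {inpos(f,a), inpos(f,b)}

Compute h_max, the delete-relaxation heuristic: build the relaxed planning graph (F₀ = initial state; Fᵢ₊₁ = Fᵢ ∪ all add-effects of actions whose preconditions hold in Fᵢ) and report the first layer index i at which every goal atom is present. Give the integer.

2

F0 = init (6 atoms)
F1 = F0 ∪ {above(a), above(b), holds(a,a), holds(a,b), holds(a,f), holds(b,a), holds(b,f), inpos(f,b)}  (14 atoms)
F2 = F1 ∪ {inpos(a,a), inpos(a,b), inpos(b,a), inpos(f,a)}  (18 atoms)
goal ⊆ F2  ⇒  h_max = 2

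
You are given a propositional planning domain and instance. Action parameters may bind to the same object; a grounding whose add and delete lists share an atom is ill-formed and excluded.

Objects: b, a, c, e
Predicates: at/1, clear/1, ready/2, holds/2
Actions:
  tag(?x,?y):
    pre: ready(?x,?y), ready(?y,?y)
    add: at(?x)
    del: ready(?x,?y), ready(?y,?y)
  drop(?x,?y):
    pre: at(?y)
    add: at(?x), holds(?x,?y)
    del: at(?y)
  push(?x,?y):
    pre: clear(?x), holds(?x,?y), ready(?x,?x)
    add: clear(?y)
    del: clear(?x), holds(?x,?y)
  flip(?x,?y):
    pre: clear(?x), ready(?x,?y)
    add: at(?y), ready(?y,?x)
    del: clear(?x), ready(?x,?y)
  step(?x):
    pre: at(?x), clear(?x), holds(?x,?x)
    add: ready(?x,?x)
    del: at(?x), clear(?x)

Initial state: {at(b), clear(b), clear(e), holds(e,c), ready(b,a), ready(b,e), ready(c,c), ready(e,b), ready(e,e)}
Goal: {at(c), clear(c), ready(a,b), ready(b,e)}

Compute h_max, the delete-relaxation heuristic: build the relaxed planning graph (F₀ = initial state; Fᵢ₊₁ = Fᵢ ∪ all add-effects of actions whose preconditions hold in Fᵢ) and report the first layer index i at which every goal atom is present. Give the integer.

1

F0 = init (9 atoms)
F1 = F0 ∪ {at(a), at(c), at(e), clear(c), holds(a,b), holds(c,b), holds(e,b), ready(a,b)}  (17 atoms)
goal ⊆ F1  ⇒  h_max = 1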